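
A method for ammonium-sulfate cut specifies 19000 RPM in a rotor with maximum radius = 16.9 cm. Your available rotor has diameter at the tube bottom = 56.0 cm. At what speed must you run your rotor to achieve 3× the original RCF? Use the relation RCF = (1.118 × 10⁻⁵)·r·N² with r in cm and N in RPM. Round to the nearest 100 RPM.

RCF_original = 1.118 × 10⁻⁵ × 16.9 × (19000)² = 1.118 × 10⁻⁵ × 16.9 × 361,000,000 ≈ 68,208.1 × g
Target RCF = 3 × 68,208.1 ≈ 204,624.3 × g
Your rotor: r = 56.0 / 2 = 28 cm
204,624.3 = 1.118 × 10⁻⁵ × 28 × N²
N² = 204,624.3 / (31.304 × 10⁻⁵) = 653,668,221
N ≈ √653,668,221 ≈ 25,566.9

≈ 25600 RPM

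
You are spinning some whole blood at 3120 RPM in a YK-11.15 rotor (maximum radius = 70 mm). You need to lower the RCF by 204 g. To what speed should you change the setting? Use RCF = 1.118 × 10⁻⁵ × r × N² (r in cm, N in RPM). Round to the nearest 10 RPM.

2670 RPM

r = 70 mm = 7.0 cm
Current RCF = 1.118 × 10⁻⁵ × 7 × (3120)² = 1.118 × 10⁻⁵ × 7 × 9,734,400 ≈ 761.8 × g
Target RCF = 761.8 − 204 = 557.8 × g
N² = 557.8 / (7.826 × 10⁻⁵) = 7,127,524
N ≈ √7,127,524 ≈ 2,669.7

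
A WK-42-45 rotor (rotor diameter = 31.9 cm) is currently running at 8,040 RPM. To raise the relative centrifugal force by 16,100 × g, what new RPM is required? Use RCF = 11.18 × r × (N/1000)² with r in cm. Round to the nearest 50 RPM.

12450 RPM

r = 31.9 / 2 = 15.95 cm
Current RCF = 11.18 × 15.95 × (8.04)² = 11.18 × 15.95 × 64.6416 ≈ 11,527 × g
Target RCF = 11,527 + 16,100 = 27,627 × g
(N/1000)² = 27,627 / 178.321 = 154.9285
N = 1000 × √154.9285 ≈ 12,447.0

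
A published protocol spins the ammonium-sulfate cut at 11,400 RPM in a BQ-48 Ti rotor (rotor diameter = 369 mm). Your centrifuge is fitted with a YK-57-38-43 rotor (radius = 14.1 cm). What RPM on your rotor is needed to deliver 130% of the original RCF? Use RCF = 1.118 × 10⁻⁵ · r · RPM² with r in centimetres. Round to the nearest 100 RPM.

≈ 14900 RPM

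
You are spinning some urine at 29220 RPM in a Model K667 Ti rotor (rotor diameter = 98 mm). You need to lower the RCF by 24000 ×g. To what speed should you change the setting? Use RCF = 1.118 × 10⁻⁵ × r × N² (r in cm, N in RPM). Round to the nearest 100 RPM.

20400 RPM

r = 98 mm / 2 = 49 mm = 4.9 cm
Current RCF = 1.118 × 10⁻⁵ × 4.9 × (29220)² = 1.118 × 10⁻⁵ × 4.9 × 853,808,400 ≈ 46,773.3 × g
Target RCF = 46,773.3 − 24,000 = 22,773.3 × g
N² = 22,773.3 / (5.4782 × 10⁻⁵) = 415,707,714
N ≈ √415,707,714 ≈ 20,388.9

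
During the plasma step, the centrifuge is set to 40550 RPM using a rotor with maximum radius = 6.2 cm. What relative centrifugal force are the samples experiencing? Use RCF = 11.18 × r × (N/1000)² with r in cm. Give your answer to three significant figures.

RCF = 11.18 × r × (N/1000)²
RCF = 11.18 × 6.2 × (40.55)² = 11.18 × 6.2 × 1,644.3025 ≈ 113,976.5 × g

114000 g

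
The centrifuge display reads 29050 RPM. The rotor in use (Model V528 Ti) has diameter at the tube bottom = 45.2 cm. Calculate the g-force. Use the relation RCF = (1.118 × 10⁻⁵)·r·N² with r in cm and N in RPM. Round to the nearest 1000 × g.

≈ 213000 ×g

r = 45.2 / 2 = 22.6 cm
RCF = 1.118 × 10⁻⁵ × r × N²
RCF = 1.118 × 10⁻⁵ × 22.6 × (29050)² = 1.118 × 10⁻⁵ × 22.6 × 843,902,500 ≈ 213,227.2 × g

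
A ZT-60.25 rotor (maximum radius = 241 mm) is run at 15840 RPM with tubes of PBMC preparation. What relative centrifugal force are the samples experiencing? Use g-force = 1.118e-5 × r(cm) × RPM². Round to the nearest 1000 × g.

≈ 68000 x g

r = 241 mm = 24.1 cm
RCF = 1.118 × 10⁻⁵ × 24.1 × (15840)² = 1.118 × 10⁻⁵ × 24.1 × 250,905,600 ≈ 67,603.5 × g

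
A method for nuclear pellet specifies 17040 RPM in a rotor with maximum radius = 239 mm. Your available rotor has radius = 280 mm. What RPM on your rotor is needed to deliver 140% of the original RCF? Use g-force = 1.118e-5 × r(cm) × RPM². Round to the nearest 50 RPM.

Original rotor: r = 239 mm = 23.9 cm
RCF = 1.118 × 10⁻⁵ × r × N²
RCF_original = 1.118 × 10⁻⁵ × 23.9 × (17040)² = 1.118 × 10⁻⁵ × 23.9 × 290,361,600 ≈ 77,585.2 × g
Target RCF = 1.4 × 77,585.2 ≈ 108,619.3 × g
Your rotor: r = 280 mm = 28.0 cm
108,619.3 = 1.118 × 10⁻⁵ × 28 × N²
N² = 108,619.3 / (31.304 × 10⁻⁵) = 346,982,175
N ≈ √346,982,175 ≈ 18,627.5

≈ 18650 RPM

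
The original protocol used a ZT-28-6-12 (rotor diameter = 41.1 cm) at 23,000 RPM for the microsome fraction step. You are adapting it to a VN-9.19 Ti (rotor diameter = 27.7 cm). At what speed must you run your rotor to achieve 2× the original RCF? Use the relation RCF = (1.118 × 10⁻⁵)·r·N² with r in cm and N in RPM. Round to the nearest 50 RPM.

Original rotor: r = 41.1 / 2 = 20.55 cm
RCF_original = 1.118 × 10⁻⁵ × 20.55 × (23000)² = 1.118 × 10⁻⁵ × 20.55 × 529,000,000 ≈ 121,537.2 × g
Target RCF = 2 × 121,537.2 ≈ 243,074.4 × g
Your rotor: r = 27.7 / 2 = 13.85 cm
243,074.4 = 1.118 × 10⁻⁵ × 13.85 × N²
N² = 243,074.4 / (15.4843 × 10⁻⁵) = 1,569,812,003
N ≈ √1,569,812,003 ≈ 39,620.9

39600 RPM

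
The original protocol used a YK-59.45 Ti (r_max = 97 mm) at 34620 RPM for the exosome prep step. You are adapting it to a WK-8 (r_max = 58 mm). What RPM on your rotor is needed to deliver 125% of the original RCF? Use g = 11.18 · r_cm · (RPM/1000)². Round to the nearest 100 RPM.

Original rotor: r = 97 mm = 9.7 cm
RCF_original = 11.18 × 9.7 × (34.62)² = 11.18 × 9.7 × 1,198.5444 ≈ 129,977.3 × g
Target RCF = 1.25 × 129,977.3 ≈ 162,471.6 × g
Your rotor: r = 58 mm = 5.8 cm
162,471.6 = 11.18 × 5.8 × (N/1000)²
(N/1000)² = 162,471.6 / 64.844 = 2505.576
N = 1000 × √2505.576 ≈ 50,055.7

50100 RPM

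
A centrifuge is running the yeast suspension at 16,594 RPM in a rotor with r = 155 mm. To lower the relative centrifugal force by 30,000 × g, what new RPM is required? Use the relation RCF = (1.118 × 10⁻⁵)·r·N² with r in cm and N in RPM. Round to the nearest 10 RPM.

r = 155 mm = 15.5 cm
Current RCF = 1.118 × 10⁻⁵ × 15.5 × (16594)² = 1.118 × 10⁻⁵ × 15.5 × 275,360,836 ≈ 47,717.3 × g
Target RCF = 47,717.3 − 30,000 = 17,717.3 × g
N² = 17,717.3 / (17.329 × 10⁻⁵) = 102,240,752
N ≈ √102,240,752 ≈ 10,111.4

N₂ ≈ 10110 RPM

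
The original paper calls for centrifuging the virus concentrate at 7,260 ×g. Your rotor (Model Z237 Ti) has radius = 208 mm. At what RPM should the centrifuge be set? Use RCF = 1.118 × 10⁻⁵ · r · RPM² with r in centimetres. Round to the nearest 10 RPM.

r = 208 mm = 20.8 cm
RCF = 1.118 × 10⁻⁵ × r × N²
7,260 = 1.118 × 10⁻⁵ × 20.8 × N²
N² = 7,260 / (23.2544 × 10⁻⁵) = 31,219,898
N ≈ √31,219,898 ≈ 5,587.5

5590 RPM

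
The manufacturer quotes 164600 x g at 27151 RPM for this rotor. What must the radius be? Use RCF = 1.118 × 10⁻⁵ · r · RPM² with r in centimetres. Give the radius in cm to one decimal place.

164600 = 1.118 × 10⁻⁵ × r × (27151)²
r = 164600 / (1.118 × 10⁻⁵ × 737,176,801) = 164600 / 8241.637 ≈ 19.972 cm

r ≈ 20.0 cm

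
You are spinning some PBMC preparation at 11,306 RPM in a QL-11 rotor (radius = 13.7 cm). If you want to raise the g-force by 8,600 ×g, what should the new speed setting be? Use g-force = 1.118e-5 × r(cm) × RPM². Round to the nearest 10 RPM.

Current RCF = 1.118 × 10⁻⁵ × 13.7 × (11306)² = 1.118 × 10⁻⁵ × 13.7 × 127,825,636 ≈ 19,578.5 × g
Target RCF = 19,578.5 + 8,600 = 28,178.5 × g
N² = 28,178.5 / (15.3166 × 10⁻⁵) = 183,973,597
N ≈ √183,973,597 ≈ 13,563.7

≈ 13560 RPM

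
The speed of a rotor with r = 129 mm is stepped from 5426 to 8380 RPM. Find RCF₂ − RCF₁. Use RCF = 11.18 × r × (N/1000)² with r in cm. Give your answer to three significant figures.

5880 × g

r = 129 mm = 12.9 cm
RCF₁ = 11.18 × 12.9 × (5.426)² = 11.18 × 12.9 × 29.441476 ≈ 4,246.1 × g
RCF₂ = 11.18 × 12.9 × (8.38)² = 11.18 × 12.9 × 70.2244 ≈ 10,127.9 × g
Increase = 10,127.9 − 4,246.1 = 5,881.8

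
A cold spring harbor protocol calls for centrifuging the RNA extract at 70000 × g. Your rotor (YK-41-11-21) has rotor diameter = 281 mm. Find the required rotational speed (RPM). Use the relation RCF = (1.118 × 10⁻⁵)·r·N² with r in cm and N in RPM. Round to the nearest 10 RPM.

N ≈ 21110 RPM

r = 281 mm / 2 = 140.5 mm = 14.05 cm
70,000 = 1.118 × 10⁻⁵ × 14.05 × N²
N² = 70,000 / (15.7079 × 10⁻⁵) = 445,635,636
N ≈ √445,635,636 ≈ 21,110.1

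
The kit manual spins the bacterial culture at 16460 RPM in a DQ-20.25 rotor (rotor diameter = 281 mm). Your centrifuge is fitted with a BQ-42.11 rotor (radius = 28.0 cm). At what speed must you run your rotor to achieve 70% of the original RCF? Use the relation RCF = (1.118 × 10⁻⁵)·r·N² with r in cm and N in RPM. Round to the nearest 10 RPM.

Original rotor: r = 281 mm / 2 = 140.5 mm = 14.05 cm
RCF_original = 1.118 × 10⁻⁵ × 14.05 × (16460)² = 1.118 × 10⁻⁵ × 14.05 × 270,931,600 ≈ 42,557.7 × g
Target RCF = 0.7 × 42,557.7 ≈ 29,790.4 × g
29,790.4 = 1.118 × 10⁻⁵ × 28 × N²
N² = 29,790.4 / (31.304 × 10⁻⁵) = 95,164,835
N ≈ √95,164,835 ≈ 9,755.2

≈ 9760 RPM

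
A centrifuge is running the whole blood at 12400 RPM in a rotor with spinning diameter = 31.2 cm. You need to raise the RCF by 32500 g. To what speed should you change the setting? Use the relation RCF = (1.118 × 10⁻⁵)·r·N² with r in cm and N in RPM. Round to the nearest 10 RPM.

N₂ ≈ 18440 RPM

r = 31.2 / 2 = 15.6 cm
Current RCF = 1.118 × 10⁻⁵ × 15.6 × (12400)² = 1.118 × 10⁻⁵ × 15.6 × 153,760,000 ≈ 26,817 × g
Target RCF = 26,817 + 32,500 = 59,317 × g
N² = 59,317 / (17.4408 × 10⁻⁵) = 340,104,812
N ≈ √340,104,812 ≈ 18,441.9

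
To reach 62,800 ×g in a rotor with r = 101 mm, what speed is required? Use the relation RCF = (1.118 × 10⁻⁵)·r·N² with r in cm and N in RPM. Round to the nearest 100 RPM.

N ≈ 23600 RPM

r = 101 mm = 10.1 cm
62,800 = 1.118 × 10⁻⁵ × 10.1 × N²
N² = 62,800 / (11.2918 × 10⁻⁵) = 556,155,794
N ≈ √556,155,794 ≈ 23,583.0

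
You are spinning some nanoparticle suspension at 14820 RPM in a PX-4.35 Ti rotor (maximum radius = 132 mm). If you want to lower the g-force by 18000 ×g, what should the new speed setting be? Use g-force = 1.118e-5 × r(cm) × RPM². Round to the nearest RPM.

r = 132 mm = 13.2 cm
Current RCF = 1.118 × 10⁻⁵ × 13.2 × (14820)² = 1.118 × 10⁻⁵ × 13.2 × 219,632,400 ≈ 32,412.5 × g
Target RCF = 32,412.5 − 18,000 = 14,412.5 × g
N² = 14,412.5 / (14.7576 × 10⁻⁵) = 97,661,544
N ≈ √97,661,544 ≈ 9,882.4

≈ 9882 RPM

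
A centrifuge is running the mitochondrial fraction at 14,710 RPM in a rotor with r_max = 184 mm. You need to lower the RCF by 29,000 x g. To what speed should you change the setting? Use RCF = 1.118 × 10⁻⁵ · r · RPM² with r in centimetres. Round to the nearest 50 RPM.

≈ 8700 RPM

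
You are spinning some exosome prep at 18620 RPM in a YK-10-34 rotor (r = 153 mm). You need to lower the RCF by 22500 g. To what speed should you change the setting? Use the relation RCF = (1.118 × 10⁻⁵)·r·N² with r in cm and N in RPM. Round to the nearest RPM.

≈ 14669 RPM

r = 153 mm = 15.3 cm
Current RCF = 1.118 × 10⁻⁵ × 15.3 × (18620)² = 1.118 × 10⁻⁵ × 15.3 × 346,704,400 ≈ 59,305.2 × g
Target RCF = 59,305.2 − 22,500 = 36,805.2 × g
N² = 36,805.2 / (17.1054 × 10⁻⁵) = 215,167,140
N ≈ √215,167,140 ≈ 14,668.6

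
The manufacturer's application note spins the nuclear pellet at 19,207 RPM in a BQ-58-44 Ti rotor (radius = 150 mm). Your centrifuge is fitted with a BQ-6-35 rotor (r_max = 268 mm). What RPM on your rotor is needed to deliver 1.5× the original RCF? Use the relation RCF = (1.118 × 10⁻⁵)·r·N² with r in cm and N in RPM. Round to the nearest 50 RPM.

Original rotor: r = 150 mm = 15.0 cm
RCF_original = 1.118 × 10⁻⁵ × 15 × (19207)² = 1.118 × 10⁻⁵ × 15 × 368,908,849 ≈ 61,866 × g
Target RCF = 1.5 × 61,866 ≈ 92,799 × g
Your rotor: r = 268 mm = 26.8 cm
92,799 = 1.118 × 10⁻⁵ × 26.8 × N²
N² = 92,799 / (29.9624 × 10⁻⁵) = 309,718,180
N ≈ √309,718,180 ≈ 17,598.8

17600 RPM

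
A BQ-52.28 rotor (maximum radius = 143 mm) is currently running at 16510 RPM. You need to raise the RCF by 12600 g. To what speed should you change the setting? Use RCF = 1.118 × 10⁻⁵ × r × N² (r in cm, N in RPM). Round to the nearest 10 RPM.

r = 143 mm = 14.3 cm
Current RCF = 1.118 × 10⁻⁵ × 14.3 × (16510)² = 1.118 × 10⁻⁵ × 14.3 × 272,580,100 ≈ 43,578.5 × g
Target RCF = 43,578.5 + 12,600 = 56,178.5 × g
N² = 56,178.5 / (15.9874 × 10⁻⁵) = 351,392,346
N ≈ √351,392,346 ≈ 18,745.5

18750 RPM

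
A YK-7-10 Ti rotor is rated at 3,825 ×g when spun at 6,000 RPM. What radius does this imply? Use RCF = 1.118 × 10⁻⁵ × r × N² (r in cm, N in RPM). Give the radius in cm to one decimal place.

3825 = 1.118 × 10⁻⁵ × r × (6000)²
r = 3825 / (1.118 × 10⁻⁵ × 36,000,000) = 3825 / 402.48 ≈ 9.504 cm

9.5 cm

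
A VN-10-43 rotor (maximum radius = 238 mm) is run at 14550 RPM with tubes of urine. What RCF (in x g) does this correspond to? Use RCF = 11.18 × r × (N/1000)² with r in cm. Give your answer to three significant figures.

≈ 56300 x g

r = 238 mm = 23.8 cm
RCF = 11.18 × 23.8 × (14.55)² = 11.18 × 23.8 × 211.7025 ≈ 56,330.6 × g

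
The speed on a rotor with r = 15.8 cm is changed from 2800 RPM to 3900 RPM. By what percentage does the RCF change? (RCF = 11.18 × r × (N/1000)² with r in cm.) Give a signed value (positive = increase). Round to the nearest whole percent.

+94%

RCF ∝ N², so the ratio is (3900/2800)² = (1.392857)² = 1.9401.
Change = 1.9401 − 1 = +0.9401 → +94.0%.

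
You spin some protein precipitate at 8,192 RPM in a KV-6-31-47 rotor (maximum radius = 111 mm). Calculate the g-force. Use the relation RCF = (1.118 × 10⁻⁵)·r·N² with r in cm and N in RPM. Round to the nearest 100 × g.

r = 111 mm = 11.1 cm
RCF = 1.118 × 10⁻⁵ × r × N²
RCF = 1.118 × 10⁻⁵ × 11.1 × (8192)² = 1.118 × 10⁻⁵ × 11.1 × 67,108,864 ≈ 8,328.1 × g

≈ 8300 x g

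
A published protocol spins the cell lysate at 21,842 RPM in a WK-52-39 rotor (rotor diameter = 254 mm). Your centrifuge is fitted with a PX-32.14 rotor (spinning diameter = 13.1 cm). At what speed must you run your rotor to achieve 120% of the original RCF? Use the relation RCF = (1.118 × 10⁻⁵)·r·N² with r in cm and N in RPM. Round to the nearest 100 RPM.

Original rotor: r = 254 mm / 2 = 127 mm = 12.7 cm
RCF_original = 1.118 × 10⁻⁵ × 12.7 × (21842)² = 1.118 × 10⁻⁵ × 12.7 × 477,072,964 ≈ 67,737.7 × g
Target RCF = 1.2 × 67,737.7 ≈ 81,285.2 × g
Your rotor: r = 13.1 / 2 = 6.55 cm
81,285.2 = 1.118 × 10⁻⁵ × 6.55 × N²
N² = 81,285.2 / (7.3229 × 10⁻⁵) = 1,110,013,792
N ≈ √1,110,013,792 ≈ 33,316.9

33300 RPM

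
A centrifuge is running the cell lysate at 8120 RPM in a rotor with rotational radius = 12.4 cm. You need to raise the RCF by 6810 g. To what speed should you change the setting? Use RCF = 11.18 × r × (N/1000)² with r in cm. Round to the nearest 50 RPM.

Current RCF = 11.18 × 12.4 × (8.12)² = 11.18 × 12.4 × 65.9344 ≈ 9,140.6 × g
Target RCF = 9,140.6 + 6,810 = 15,950.6 × g
(N/1000)² = 15,950.6 / 138.632 = 115.0571
N = 1000 × √115.0571 ≈ 10,726.5

10750 RPM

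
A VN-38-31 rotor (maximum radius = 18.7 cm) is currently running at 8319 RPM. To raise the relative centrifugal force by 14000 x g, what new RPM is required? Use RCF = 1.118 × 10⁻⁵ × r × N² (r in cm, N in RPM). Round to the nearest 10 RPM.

Current RCF = 1.118 × 10⁻⁵ × 18.7 × (8319)² = 1.118 × 10⁻⁵ × 18.7 × 69,205,761 ≈ 14,468.6 × g
Target RCF = 14,468.6 + 14,000 = 28,468.6 × g
N² = 28,468.6 / (20.9066 × 10⁻⁵) = 136,170,396
N ≈ √136,170,396 ≈ 11,669.2

N₂ ≈ 11670 RPM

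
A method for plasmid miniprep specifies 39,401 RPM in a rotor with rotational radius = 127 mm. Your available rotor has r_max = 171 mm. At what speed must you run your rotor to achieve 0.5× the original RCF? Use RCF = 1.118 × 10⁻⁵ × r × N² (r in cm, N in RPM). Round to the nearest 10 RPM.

≈ 24010 RPM

Original rotor: r = 127 mm = 12.7 cm
RCF_original = 1.118 × 10⁻⁵ × 12.7 × (39401)² = 1.118 × 10⁻⁵ × 12.7 × 1,552,438,801 ≈ 220,424.6 × g
Target RCF = 0.5 × 220,424.6 ≈ 110,212.3 × g
Your rotor: r = 171 mm = 17.1 cm
110,212.3 = 1.118 × 10⁻⁵ × 17.1 × N²
N² = 110,212.3 / (19.1178 × 10⁻⁵) = 576,490,496
N ≈ √576,490,496 ≈ 24,010.2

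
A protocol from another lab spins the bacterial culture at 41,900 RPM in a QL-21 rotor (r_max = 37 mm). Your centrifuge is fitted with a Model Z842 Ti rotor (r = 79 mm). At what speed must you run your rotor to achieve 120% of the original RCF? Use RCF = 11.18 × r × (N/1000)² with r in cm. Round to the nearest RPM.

≈ 31412 RPM

Original rotor: r = 37 mm = 3.7 cm
RCF_original = 11.18 × 3.7 × (41.9)² = 11.18 × 3.7 × 1,755.61 ≈ 72,622.6 × g
Target RCF = 1.2 × 72,622.6 ≈ 87,147.1 × g
Your rotor: r = 79 mm = 7.9 cm
87,147.1 = 11.18 × 7.9 × (N/1000)²
(N/1000)² = 87,147.1 / 88.322 = 986.6975
N = 1000 × √986.6975 ≈ 31,411.7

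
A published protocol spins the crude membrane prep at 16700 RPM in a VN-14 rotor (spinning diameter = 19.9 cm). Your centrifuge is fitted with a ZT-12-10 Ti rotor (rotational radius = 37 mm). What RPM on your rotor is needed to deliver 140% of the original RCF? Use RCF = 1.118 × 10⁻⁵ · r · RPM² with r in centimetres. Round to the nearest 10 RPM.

Original rotor: r = 19.9 / 2 = 9.95 cm
RCF = 1.118 × 10⁻⁵ × r × N²
RCF_original = 1.118 × 10⁻⁵ × 9.95 × (16700)² = 1.118 × 10⁻⁵ × 9.95 × 278,890,000 ≈ 31,024 × g
Target RCF = 1.4 × 31,024 ≈ 43,433.6 × g
Your rotor: r = 37 mm = 3.7 cm
43,433.6 = 1.118 × 10⁻⁵ × 3.7 × N²
N² = 43,433.6 / (4.1366 × 10⁻⁵) = 1,049,983,078
N ≈ √1,049,983,078 ≈ 32,403.4

32400 RPM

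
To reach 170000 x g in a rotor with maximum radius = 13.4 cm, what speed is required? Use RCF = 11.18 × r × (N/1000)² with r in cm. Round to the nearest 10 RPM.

≈ 33690 RPM

170,000 = 11.18 × 13.4 × (N/1000)²
(N/1000)² = 170,000 / 149.812 = 1134.756
N = 1000 × √1134.756 ≈ 33,686.1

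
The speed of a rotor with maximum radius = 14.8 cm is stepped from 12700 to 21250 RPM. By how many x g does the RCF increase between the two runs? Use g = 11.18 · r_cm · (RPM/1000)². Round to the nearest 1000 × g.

48000 x g

RCF₁ = 11.18 × 14.8 × (12.7)² = 11.18 × 14.8 × 161.29 ≈ 26,687.7 × g
RCF₂ = 11.18 × 14.8 × (21.25)² = 11.18 × 14.8 × 451.5625 ≈ 74,717.3 × g
Increase = 74,717.3 − 26,687.7 = 48,029.6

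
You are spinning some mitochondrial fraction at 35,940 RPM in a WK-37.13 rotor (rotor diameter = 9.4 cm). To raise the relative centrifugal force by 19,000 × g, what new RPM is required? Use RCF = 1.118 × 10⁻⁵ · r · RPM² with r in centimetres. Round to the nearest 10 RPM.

r = 9.4 / 2 = 4.7 cm
Current RCF = 1.118 × 10⁻⁵ × 4.7 × (35940)² = 1.118 × 10⁻⁵ × 4.7 × 1,291,683,600 ≈ 67,872.8 × g
Target RCF = 67,872.8 + 19,000 = 86,872.8 × g
N² = 86,872.8 / (5.2546 × 10⁻⁵) = 1,653,271,419
N ≈ √1,653,271,419 ≈ 40,660.4

40660 RPM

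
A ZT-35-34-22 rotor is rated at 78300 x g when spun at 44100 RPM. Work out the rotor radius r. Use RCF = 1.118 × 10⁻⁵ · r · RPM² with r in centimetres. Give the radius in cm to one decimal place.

78300 = 1.118 × 10⁻⁵ × r × (44100)²
r = 78300 / (1.118 × 10⁻⁵ × 1,944,810,000) = 78300 / 21742.98 ≈ 3.601 cm

3.6 cm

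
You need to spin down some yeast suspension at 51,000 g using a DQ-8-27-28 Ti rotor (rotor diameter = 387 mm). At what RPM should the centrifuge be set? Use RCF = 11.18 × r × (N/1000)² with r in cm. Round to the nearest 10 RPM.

15350 RPM

r = 387 mm / 2 = 193.5 mm = 19.35 cm
51,000 = 11.18 × 19.35 × (N/1000)²
(N/1000)² = 51,000 / 216.333 = 235.7477
N = 1000 × √235.7477 ≈ 15,354.1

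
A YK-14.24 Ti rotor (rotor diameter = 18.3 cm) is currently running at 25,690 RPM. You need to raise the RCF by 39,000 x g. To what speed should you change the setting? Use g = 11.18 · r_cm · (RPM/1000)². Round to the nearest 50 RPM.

r = 18.3 / 2 = 9.15 cm
Current RCF = 11.18 × 9.15 × (25.69)² = 11.18 × 9.15 × 659.9761 ≈ 67,513.6 × g
Target RCF = 67,513.6 + 39,000 = 106,513.6 × g
(N/1000)² = 106,513.6 / 102.297 = 1041.219
N = 1000 × √1041.219 ≈ 32,267.9

32250 RPM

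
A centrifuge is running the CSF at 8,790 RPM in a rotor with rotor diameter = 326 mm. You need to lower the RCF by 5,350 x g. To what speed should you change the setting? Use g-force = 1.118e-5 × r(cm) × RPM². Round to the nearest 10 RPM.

N₂ ≈ 6920 RPM

r = 326 mm / 2 = 163 mm = 16.3 cm
Current RCF = 1.118 × 10⁻⁵ × 16.3 × (8790)² = 1.118 × 10⁻⁵ × 16.3 × 77,264,100 ≈ 14,080.1 × g
Target RCF = 14,080.1 − 5,350 = 8,730.1 × g
N² = 8,730.1 / (18.2234 × 10⁻⁵) = 47,905,989
N ≈ √47,905,989 ≈ 6,921.4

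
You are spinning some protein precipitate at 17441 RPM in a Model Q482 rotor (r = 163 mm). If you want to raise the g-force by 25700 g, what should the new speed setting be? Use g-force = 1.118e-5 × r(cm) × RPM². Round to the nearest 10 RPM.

N₂ ≈ 21100 RPM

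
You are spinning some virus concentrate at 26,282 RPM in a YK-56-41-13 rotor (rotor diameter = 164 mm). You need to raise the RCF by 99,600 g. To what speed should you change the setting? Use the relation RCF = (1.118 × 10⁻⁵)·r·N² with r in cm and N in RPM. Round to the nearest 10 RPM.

r = 164 mm / 2 = 82 mm = 8.2 cm
Current RCF = 1.118 × 10⁻⁵ × 8.2 × (26282)² = 1.118 × 10⁻⁵ × 8.2 × 690,743,524 ≈ 63,324.6 × g
Target RCF = 63,324.6 + 99,600 = 162,924.6 × g
N² = 162,924.6 / (9.1676 × 10⁻⁵) = 1,777,178,324
N ≈ √1,777,178,324 ≈ 42,156.6

42160 RPM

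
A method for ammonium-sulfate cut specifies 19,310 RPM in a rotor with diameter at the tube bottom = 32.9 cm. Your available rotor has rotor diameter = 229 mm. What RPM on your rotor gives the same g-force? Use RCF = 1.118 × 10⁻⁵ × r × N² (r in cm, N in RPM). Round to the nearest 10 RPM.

Original rotor: r = 32.9 / 2 = 16.45 cm
RCF = 1.118 × 10⁻⁵ × r × N²
RCF_original = 1.118 × 10⁻⁵ × 16.45 × (19310)² = 1.118 × 10⁻⁵ × 16.45 × 372,876,100 ≈ 68,576 × g
Your rotor: r = 229 mm / 2 = 114.5 mm = 11.45 cm
68,576 = 1.118 × 10⁻⁵ × 11.45 × N²
N² = 68,576 / (12.8011 × 10⁻⁵) = 535,703,963
N ≈ √535,703,963 ≈ 23,145.3

23150 RPM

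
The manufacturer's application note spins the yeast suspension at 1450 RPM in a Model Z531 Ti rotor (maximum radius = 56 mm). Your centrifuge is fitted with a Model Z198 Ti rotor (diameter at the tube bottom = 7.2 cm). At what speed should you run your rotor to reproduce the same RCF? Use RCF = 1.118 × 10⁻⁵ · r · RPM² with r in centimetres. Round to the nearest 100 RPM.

≈ 1800 RPM

Original rotor: r = 56 mm = 5.6 cm
RCF_original = 1.118 × 10⁻⁵ × 5.6 × (1450)² = 1.118 × 10⁻⁵ × 5.6 × 2,102,500 ≈ 131.6 × g
Your rotor: r = 7.2 / 2 = 3.6 cm
131.6 = 1.118 × 10⁻⁵ × 3.6 × N²
N² = 131.6 / (4.0248 × 10⁻⁵) = 3,269,728
N ≈ √3,269,728 ≈ 1,808.2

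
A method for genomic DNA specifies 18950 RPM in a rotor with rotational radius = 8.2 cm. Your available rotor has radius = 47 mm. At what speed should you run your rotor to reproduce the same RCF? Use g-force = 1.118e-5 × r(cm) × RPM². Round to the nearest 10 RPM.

RCF = 1.118 × 10⁻⁵ × r × N²
RCF_original = 1.118 × 10⁻⁵ × 8.2 × (18950)² = 1.118 × 10⁻⁵ × 8.2 × 359,102,500 ≈ 32,921.1 × g
Your rotor: r = 47 mm = 4.7 cm
32,921.1 = 1.118 × 10⁻⁵ × 4.7 × N²
N² = 32,921.1 / (5.2546 × 10⁻⁵) = 626,519,621
N ≈ √626,519,621 ≈ 25,030.4

≈ 25030 RPM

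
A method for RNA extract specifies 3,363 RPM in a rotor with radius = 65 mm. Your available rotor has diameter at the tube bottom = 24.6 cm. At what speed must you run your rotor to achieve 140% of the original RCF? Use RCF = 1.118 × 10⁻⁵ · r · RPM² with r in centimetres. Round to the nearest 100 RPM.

Original rotor: r = 65 mm = 6.5 cm
RCF_original = 1.118 × 10⁻⁵ × 6.5 × (3363)² = 1.118 × 10⁻⁵ × 6.5 × 11,309,769 ≈ 821.9 × g
Target RCF = 1.4 × 821.9 ≈ 1,150.7 × g
Your rotor: r = 24.6 / 2 = 12.3 cm
1,150.7 = 1.118 × 10⁻⁵ × 12.3 × N²
N² = 1,150.7 / (13.7514 × 10⁻⁵) = 8,367,875
N ≈ √8,367,875 ≈ 2,892.7

≈ 2900 RPM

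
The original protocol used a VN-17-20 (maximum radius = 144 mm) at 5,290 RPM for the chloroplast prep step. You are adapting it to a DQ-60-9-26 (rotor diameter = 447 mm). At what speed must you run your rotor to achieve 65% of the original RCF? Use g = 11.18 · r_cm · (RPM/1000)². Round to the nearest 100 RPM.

≈ 3400 RPM

Original rotor: r = 144 mm = 14.4 cm
RCF = 11.18 × r × (N/1000)²
RCF_original = 11.18 × 14.4 × (5.29)² = 11.18 × 14.4 × 27.9841 ≈ 4,505.2 × g
Target RCF = 0.65 × 4,505.2 ≈ 2,928.4 × g
Your rotor: r = 447 mm / 2 = 223.5 mm = 22.35 cm
2,928.4 = 11.18 × 22.35 × (N/1000)²
(N/1000)² = 2,928.4 / 249.873 = 11.71955
N = 1000 × √11.71955 ≈ 3,423.4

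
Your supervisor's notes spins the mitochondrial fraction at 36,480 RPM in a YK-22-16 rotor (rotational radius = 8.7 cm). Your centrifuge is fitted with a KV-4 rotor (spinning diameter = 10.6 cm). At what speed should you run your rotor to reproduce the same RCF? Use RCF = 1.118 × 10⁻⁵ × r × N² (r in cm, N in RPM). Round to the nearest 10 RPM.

RCF = 1.118 × 10⁻⁵ × r × N²
RCF_original = 1.118 × 10⁻⁵ × 8.7 × (36480)² = 1.118 × 10⁻⁵ × 8.7 × 1,330,790,400 ≈ 129,440.7 × g
Your rotor: r = 10.6 / 2 = 5.3 cm
129,440.7 = 1.118 × 10⁻⁵ × 5.3 × N²
N² = 129,440.7 / (5.9254 × 10⁻⁵) = 2,184,505,687
N ≈ √2,184,505,687 ≈ 46,738.7

46740 RPM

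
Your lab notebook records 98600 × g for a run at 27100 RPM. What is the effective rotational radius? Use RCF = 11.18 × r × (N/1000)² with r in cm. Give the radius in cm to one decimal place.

≈ 12.0 cm

RCF = 11.18 × r × (N/1000)²
98600 = 11.18 × r × (27.1)²
r = 98600 / (11.18 × 734.41) = 98600 / 8210.704 ≈ 12.009 cm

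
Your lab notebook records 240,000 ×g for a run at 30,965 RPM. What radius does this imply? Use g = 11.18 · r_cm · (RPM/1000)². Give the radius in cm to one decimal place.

22.4 cm

RCF = 11.18 × r × (N/1000)²
240000 = 11.18 × r × (30.965)²
r = 240000 / (11.18 × 958.831225) = 240000 / 10719.73 ≈ 22.389 cm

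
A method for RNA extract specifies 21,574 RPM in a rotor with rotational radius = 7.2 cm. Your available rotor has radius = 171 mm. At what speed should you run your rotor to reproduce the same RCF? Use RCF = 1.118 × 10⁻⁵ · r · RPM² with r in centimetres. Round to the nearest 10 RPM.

≈ 14000 RPM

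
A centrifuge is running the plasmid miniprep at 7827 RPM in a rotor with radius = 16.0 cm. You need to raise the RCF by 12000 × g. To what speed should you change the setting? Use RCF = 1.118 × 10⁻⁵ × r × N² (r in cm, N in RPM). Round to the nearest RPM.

Current RCF = 1.118 × 10⁻⁵ × 16 × (7827)² = 1.118 × 10⁻⁵ × 16 × 61,261,929 ≈ 10,958.5 × g
Target RCF = 10,958.5 + 12,000 = 22,958.5 × g
N² = 22,958.5 / (17.888 × 10⁻⁵) = 128,345,818
N ≈ √128,345,818 ≈ 11,329.0

11329 RPM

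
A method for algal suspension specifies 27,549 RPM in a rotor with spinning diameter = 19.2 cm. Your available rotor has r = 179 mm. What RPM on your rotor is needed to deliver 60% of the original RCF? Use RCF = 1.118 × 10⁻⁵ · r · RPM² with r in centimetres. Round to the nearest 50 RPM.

≈ 15650 RPM

Original rotor: r = 19.2 / 2 = 9.6 cm
RCF_original = 1.118 × 10⁻⁵ × 9.6 × (27549)² = 1.118 × 10⁻⁵ × 9.6 × 758,947,401 ≈ 81,456.3 × g
Target RCF = 0.6 × 81,456.3 ≈ 48,873.8 × g
Your rotor: r = 179 mm = 17.9 cm
48,873.8 = 1.118 × 10⁻⁵ × 17.9 × N²
N² = 48,873.8 / (20.0122 × 10⁻⁵) = 244,220,026
N ≈ √244,220,026 ≈ 15,627.5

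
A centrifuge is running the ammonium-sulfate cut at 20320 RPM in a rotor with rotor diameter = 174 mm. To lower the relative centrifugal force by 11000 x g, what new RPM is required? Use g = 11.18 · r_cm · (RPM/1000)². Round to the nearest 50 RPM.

≈ 17300 RPM

r = 174 mm / 2 = 87 mm = 8.7 cm
Current RCF = 11.18 × 8.7 × (20.32)² = 11.18 × 8.7 × 412.9024 ≈ 40,161.4 × g
Target RCF = 40,161.4 − 11,000 = 29,161.4 × g
(N/1000)² = 29,161.4 / 97.266 = 299.8108
N = 1000 × √299.8108 ≈ 17,315.0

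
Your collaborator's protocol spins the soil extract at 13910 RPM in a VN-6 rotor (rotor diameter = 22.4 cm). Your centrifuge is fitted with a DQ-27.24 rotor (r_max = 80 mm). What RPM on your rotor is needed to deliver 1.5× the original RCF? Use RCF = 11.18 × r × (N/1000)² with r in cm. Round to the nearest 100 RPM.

Original rotor: r = 22.4 / 2 = 11.2 cm
RCF_original = 11.18 × 11.2 × (13.91)² = 11.18 × 11.2 × 193.4881 ≈ 24,227.8 × g
Target RCF = 1.5 × 24,227.8 ≈ 36,341.7 × g
Your rotor: r = 80 mm = 8.0 cm
36,341.7 = 11.18 × 8 × (N/1000)²
(N/1000)² = 36,341.7 / 89.44 = 406.3249
N = 1000 × √406.3249 ≈ 20,157.5

20200 RPM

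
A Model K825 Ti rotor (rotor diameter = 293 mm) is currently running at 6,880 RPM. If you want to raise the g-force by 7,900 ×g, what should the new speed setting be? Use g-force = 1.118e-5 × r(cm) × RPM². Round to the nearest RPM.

r = 293 mm / 2 = 146.5 mm = 14.65 cm
Current RCF = 1.118 × 10⁻⁵ × 14.65 × (6880)² = 1.118 × 10⁻⁵ × 14.65 × 47,334,400 ≈ 7,752.8 × g
Target RCF = 7,752.8 + 7,900 = 15,652.8 × g
N² = 15,652.8 / (16.3787 × 10⁻⁵) = 95,568,024
N ≈ √95,568,024 ≈ 9,775.9

N₂ ≈ 9776 RPM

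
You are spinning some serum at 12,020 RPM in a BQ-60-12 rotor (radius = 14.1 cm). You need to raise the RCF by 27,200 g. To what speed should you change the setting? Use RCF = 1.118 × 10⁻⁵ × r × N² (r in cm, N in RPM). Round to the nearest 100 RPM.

Current RCF = 1.118 × 10⁻⁵ × 14.1 × (12020)² = 1.118 × 10⁻⁵ × 14.1 × 144,480,400 ≈ 22,775.6 × g
Target RCF = 22,775.6 + 27,200 = 49,975.6 × g
N² = 49,975.6 / (15.7638 × 10⁻⁵) = 317,027,620
N ≈ √317,027,620 ≈ 17,805.3

N₂ ≈ 17800 RPM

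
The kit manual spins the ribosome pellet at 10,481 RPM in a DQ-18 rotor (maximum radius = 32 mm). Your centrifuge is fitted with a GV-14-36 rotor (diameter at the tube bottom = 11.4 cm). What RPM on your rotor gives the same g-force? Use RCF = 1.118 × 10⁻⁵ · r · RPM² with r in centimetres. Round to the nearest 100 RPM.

Original rotor: r = 32 mm = 3.2 cm
RCF = 1.118 × 10⁻⁵ × r × N²
RCF_original = 1.118 × 10⁻⁵ × 3.2 × (10481)² = 1.118 × 10⁻⁵ × 3.2 × 109,851,361 ≈ 3,930 × g
Your rotor: r = 11.4 / 2 = 5.7 cm
3,930 = 1.118 × 10⁻⁵ × 5.7 × N²
N² = 3,930 / (6.3726 × 10⁻⁵) = 61,670,276
N ≈ √61,670,276 ≈ 7,853.0

7900 RPM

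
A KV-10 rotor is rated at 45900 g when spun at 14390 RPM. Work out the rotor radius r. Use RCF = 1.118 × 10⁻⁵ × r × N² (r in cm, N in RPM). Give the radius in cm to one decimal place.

19.8 cm

45900 = 1.118 × 10⁻⁵ × r × (14390)²
r = 45900 / (1.118 × 10⁻⁵ × 207,072,100) = 45900 / 2315.066 ≈ 19.827 cm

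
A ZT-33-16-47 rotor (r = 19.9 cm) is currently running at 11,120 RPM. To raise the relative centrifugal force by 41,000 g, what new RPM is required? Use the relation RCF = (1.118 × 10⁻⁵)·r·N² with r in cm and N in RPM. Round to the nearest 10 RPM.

N₂ ≈ 17550 RPM

Current RCF = 1.118 × 10⁻⁵ × 19.9 × (11120)² = 1.118 × 10⁻⁵ × 19.9 × 123,654,400 ≈ 27,510.9 × g
Target RCF = 27,510.9 + 41,000 = 68,510.9 × g
N² = 68,510.9 / (22.2482 × 10⁻⁵) = 307,939,069
N ≈ √307,939,069 ≈ 17,548.2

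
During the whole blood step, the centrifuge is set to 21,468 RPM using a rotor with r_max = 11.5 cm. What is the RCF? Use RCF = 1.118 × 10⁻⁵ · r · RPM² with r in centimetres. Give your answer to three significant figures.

RCF ≈ 59300 × g

RCF = 1.118 × 10⁻⁵ × 11.5 × (21468)² = 1.118 × 10⁻⁵ × 11.5 × 460,875,024 ≈ 59,254.7 × g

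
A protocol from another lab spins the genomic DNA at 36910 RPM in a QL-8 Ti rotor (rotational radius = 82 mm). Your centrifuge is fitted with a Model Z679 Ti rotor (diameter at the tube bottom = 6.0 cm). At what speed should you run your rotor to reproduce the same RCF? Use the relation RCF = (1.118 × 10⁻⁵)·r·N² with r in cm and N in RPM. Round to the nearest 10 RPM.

61020 RPM

Original rotor: r = 82 mm = 8.2 cm
RCF_original = 1.118 × 10⁻⁵ × 8.2 × (36910)² = 1.118 × 10⁻⁵ × 8.2 × 1,362,348,100 ≈ 124,894.6 × g
Your rotor: r = 6.0 / 2 = 3 cm
124,894.6 = 1.118 × 10⁻⁵ × 3 × N²
N² = 124,894.6 / (3.354 × 10⁻⁵) = 3,723,750,745
N ≈ √3,723,750,745 ≈ 61,022.5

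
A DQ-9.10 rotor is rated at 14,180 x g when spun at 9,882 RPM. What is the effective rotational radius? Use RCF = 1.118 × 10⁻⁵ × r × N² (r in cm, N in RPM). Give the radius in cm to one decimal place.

r ≈ 13.0 cm

14180 = 1.118 × 10⁻⁵ × r × (9882)²
r = 14180 / (1.118 × 10⁻⁵ × 97,653,924) = 14180 / 1091.771 ≈ 12.988 cm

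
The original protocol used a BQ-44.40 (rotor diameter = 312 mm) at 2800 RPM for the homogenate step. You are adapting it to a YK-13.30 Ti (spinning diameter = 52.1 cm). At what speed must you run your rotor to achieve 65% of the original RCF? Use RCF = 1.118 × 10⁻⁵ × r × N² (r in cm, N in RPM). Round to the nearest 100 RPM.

≈ 1700 RPM

Original rotor: r = 312 mm / 2 = 156 mm = 15.6 cm
RCF_original = 1.118 × 10⁻⁵ × 15.6 × (2800)² = 1.118 × 10⁻⁵ × 15.6 × 7,840,000 ≈ 1,367.4 × g
Target RCF = 0.65 × 1,367.4 ≈ 888.8 × g
Your rotor: r = 52.1 / 2 = 26.05 cm
888.8 = 1.118 × 10⁻⁵ × 26.05 × N²
N² = 888.8 / (29.1239 × 10⁻⁵) = 3,051,789
N ≈ √3,051,789 ≈ 1,746.9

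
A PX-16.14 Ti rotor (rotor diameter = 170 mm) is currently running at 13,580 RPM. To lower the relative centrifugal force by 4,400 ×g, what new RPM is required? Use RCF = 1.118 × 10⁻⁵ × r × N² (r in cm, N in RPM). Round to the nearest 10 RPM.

r = 170 mm / 2 = 85 mm = 8.5 cm
Current RCF = 1.118 × 10⁻⁵ × 8.5 × (13580)² = 1.118 × 10⁻⁵ × 8.5 × 184,416,400 ≈ 17,525.1 × g
Target RCF = 17,525.1 − 4,400 = 13,125.1 × g
N² = 13,125.1 / (9.503 × 10⁻⁵) = 138,115,332
N ≈ √138,115,332 ≈ 11,752.2

N₂ ≈ 11750 RPM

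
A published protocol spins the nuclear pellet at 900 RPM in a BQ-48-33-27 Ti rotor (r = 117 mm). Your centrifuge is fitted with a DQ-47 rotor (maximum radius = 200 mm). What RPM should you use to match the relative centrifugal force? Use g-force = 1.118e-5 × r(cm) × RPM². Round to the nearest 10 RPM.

Original rotor: r = 117 mm = 11.7 cm
RCF_original = 1.118 × 10⁻⁵ × 11.7 × (900)² = 1.118 × 10⁻⁵ × 11.7 × 810,000 ≈ 106 × g
Your rotor: r = 200 mm = 20.0 cm
106 = 1.118 × 10⁻⁵ × 20 × N²
N² = 106 / (22.36 × 10⁻⁵) = 474,061
N ≈ √474,061 ≈ 688.5

≈ 690 RPM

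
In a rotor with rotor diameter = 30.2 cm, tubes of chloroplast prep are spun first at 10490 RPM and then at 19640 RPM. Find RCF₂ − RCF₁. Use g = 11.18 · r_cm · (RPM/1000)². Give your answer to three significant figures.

≈ 46500 × g

r = 30.2 / 2 = 15.1 cm
RCF₁ = 11.18 × 15.1 × (10.49)² = 11.18 × 15.1 × 110.0401 ≈ 18,576.7 × g
RCF₂ = 11.18 × 15.1 × (19.64)² = 11.18 × 15.1 × 385.7296 ≈ 65,118.1 × g
Increase = 65,118.1 − 18,576.7 = 46,541.4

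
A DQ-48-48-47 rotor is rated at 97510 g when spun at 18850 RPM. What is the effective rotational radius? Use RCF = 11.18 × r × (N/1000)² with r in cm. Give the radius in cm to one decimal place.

≈ 24.5 cm

97510 = 11.18 × r × (18.85)²
r = 97510 / (11.18 × 355.3225) = 97510 / 3972.506 ≈ 24.546 cm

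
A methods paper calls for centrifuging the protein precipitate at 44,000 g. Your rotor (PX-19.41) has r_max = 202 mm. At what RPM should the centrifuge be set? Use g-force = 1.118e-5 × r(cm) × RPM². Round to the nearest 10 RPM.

≈ 13960 RPM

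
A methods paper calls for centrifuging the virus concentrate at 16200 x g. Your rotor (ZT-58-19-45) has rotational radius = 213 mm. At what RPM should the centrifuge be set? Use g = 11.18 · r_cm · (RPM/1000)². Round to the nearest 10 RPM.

N ≈ 8250 RPM

r = 213 mm = 21.3 cm
16,200 = 11.18 × 21.3 × (N/1000)²
(N/1000)² = 16,200 / 238.134 = 68.02892
N = 1000 × √68.02892 ≈ 8,248.0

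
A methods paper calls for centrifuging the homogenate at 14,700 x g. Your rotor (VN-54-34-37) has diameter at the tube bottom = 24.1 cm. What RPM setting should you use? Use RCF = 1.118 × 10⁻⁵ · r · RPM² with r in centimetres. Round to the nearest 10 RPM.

10450 RPM

r = 24.1 / 2 = 12.05 cm
14,700 = 1.118 × 10⁻⁵ × 12.05 × N²
N² = 14,700 / (13.4719 × 10⁻⁵) = 109,116,012
N ≈ √109,116,012 ≈ 10,445.9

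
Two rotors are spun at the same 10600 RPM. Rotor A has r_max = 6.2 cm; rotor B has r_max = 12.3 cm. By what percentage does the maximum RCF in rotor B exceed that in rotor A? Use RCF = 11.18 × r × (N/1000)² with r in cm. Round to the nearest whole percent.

At equal RPM, RCF scales linearly with r: ratio = 12.3 / 6.2 = 1.9839.
So rotor B delivers 98.4% more g-force.

98%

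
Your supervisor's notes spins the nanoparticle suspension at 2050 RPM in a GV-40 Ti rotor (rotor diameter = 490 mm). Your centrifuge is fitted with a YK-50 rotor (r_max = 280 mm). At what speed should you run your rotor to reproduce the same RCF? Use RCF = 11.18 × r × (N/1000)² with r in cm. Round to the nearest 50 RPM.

Original rotor: r = 490 mm / 2 = 245 mm = 24.5 cm
RCF_original = 11.18 × 24.5 × (2.05)² = 11.18 × 24.5 × 4.2025 ≈ 1,151.1 × g
Your rotor: r = 280 mm = 28.0 cm
1,151.1 = 11.18 × 28 × (N/1000)²
(N/1000)² = 1,151.1 / 313.04 = 3.677166
N = 1000 × √3.677166 ≈ 1,917.6

≈ 1900 RPM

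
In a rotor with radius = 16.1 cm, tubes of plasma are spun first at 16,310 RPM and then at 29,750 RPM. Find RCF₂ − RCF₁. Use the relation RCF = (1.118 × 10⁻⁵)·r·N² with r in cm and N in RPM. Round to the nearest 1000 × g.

111000 ×g

RCF₁ = 1.118 × 10⁻⁵ × 16.1 × (16310)² = 1.118 × 10⁻⁵ × 16.1 × 266,016,100 ≈ 47,882.4 × g
RCF₂ = 1.118 × 10⁻⁵ × 16.1 × (29750)² = 1.118 × 10⁻⁵ × 16.1 × 885,062,500 ≈ 159,309.5 × g
Increase = 159,309.5 − 47,882.4 = 111,427.1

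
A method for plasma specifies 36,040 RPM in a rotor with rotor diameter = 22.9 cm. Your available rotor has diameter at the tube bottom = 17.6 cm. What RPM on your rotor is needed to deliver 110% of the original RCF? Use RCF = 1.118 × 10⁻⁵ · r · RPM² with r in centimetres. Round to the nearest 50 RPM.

Original rotor: r = 22.9 / 2 = 11.45 cm
RCF_original = 1.118 × 10⁻⁵ × 11.45 × (36040)² = 1.118 × 10⁻⁵ × 11.45 × 1,298,881,600 ≈ 166,271.1 × g
Target RCF = 1.1 × 166,271.1 ≈ 182,898.2 × g
Your rotor: r = 17.6 / 2 = 8.8 cm
182,898.2 = 1.118 × 10⁻⁵ × 8.8 × N²
N² = 182,898.2 / (9.8384 × 10⁻⁵) = 1,859,023,825
N ≈ √1,859,023,825 ≈ 43,116.4

≈ 43100 RPM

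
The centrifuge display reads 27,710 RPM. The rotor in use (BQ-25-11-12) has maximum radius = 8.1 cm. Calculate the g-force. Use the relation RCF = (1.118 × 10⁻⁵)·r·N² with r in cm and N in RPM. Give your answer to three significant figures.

RCF ≈ 69500 g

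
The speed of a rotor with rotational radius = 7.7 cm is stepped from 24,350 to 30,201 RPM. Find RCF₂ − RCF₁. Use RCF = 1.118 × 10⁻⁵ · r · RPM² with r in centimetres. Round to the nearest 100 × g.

RCF₁ = 1.118 × 10⁻⁵ × 7.7 × (24350)² = 1.118 × 10⁻⁵ × 7.7 × 592,922,500 ≈ 51,042.3 × g
RCF₂ = 1.118 × 10⁻⁵ × 7.7 × (30201)² = 1.118 × 10⁻⁵ × 7.7 × 912,100,401 ≈ 78,519.1 × g
Increase = 78,519.1 − 51,042.3 = 27,476.8

≈ 27500 × g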